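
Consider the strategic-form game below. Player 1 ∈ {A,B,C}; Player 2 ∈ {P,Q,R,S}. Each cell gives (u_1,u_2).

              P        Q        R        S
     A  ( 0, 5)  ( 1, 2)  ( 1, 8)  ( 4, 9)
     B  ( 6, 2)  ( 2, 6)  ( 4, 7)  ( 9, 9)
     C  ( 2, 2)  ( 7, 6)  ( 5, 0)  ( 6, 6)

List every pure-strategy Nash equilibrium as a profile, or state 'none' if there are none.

PSNE = {(B,S), (C,Q)}

(A,P): not NE [P1→B gives 6>0; P2→S gives 9>5]
(A,Q): not NE [P1→C gives 7>1; P2→S gives 9>2]
(A,R): not NE [P1→C gives 5>1; P2→S gives 9>8]
(A,S): not NE [P1→B gives 9>4]
(B,P): not NE [P2→S gives 9>2]
(B,Q): not NE [P1→C gives 7>2; P2→S gives 9>6]
(B,R): not NE [P1→C gives 5>4; P2→S gives 9>7]
(B,S): NE
(C,P): not NE [P1→B gives 6>2; P2→S gives 6>2]
(C,Q): NE
(C,R): not NE [P2→S gives 6>0]
(C,S): not NE [P1→B gives 9>6]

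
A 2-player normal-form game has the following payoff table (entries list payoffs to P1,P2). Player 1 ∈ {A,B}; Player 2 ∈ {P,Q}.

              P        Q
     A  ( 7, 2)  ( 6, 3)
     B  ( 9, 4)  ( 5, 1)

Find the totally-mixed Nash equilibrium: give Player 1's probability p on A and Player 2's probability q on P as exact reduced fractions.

(p,q) = (3/4, 1/3)

P1 indiff ⇒ q·7+(1-q)·6 = q·9+(1-q)·5 ⇒ q(-2) = (1-q)(-1) ⇒ q = 1/3
P2 indiff ⇒ p·2+(1-p)·4 = p·3+(1-p)·1 ⇒ p(-1) = (1-p)(-3) ⇒ p = 3/4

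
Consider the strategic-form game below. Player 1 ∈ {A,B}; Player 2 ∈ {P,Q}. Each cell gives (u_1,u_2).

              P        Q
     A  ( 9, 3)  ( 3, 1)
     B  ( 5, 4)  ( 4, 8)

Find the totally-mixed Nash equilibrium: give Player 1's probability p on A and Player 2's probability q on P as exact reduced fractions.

P1 indiff ⇒ q·9+(1-q)·3 = q·5+(1-q)·4 ⇒ q(4) = (1-q)(1) ⇒ q = 1/5
P2 indiff ⇒ p·3+(1-p)·4 = p·1+(1-p)·8 ⇒ p(2) = (1-p)(4) ⇒ p = 2/3

p=2/3, q=1/5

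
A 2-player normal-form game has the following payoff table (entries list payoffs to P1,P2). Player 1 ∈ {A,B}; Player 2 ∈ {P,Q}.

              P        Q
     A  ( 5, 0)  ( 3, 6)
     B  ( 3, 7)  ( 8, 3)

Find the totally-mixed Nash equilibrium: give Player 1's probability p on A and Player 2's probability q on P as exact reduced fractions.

P1 indiff ⇒ q·5+(1-q)·3 = q·3+(1-q)·8 ⇒ q(2) = (1-q)(5) ⇒ q = 5/7
P2 indiff ⇒ p·0+(1-p)·7 = p·6+(1-p)·3 ⇒ p(-6) = (1-p)(-4) ⇒ p = 2/5

p=2/5, q=5/7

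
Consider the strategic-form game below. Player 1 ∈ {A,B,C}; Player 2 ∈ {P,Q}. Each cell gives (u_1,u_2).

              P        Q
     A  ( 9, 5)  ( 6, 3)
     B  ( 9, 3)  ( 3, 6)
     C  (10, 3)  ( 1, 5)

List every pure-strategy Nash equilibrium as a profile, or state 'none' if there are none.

(A,P): not NE [P1→C gives 10>9]
(A,Q): not NE [P2→P gives 5>3]
(B,P): not NE [P1→C gives 10>9; P2→Q gives 6>3]
(B,Q): not NE [P1→A gives 6>3]
(C,P): not NE [P2→Q gives 5>3]
(C,Q): not NE [P1→A gives 6>1]

Equilibria: none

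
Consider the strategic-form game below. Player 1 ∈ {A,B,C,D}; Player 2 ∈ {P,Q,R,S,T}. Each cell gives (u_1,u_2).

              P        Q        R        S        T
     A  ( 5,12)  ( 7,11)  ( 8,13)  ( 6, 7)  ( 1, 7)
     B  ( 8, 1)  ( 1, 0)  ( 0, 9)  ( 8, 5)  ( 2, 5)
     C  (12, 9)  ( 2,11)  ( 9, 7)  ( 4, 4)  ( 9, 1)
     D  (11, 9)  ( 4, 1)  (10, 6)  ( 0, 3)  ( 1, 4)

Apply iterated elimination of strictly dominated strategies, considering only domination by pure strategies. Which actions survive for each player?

P2 drop S (R beats it: A:13>7 B:9>5 C:7>4 D:6>3)
P1 drop B (C beats it: P:12>8 Q:2>1 R:9>0 T:9>2)
P2 drop T (P beats it: A:12>7 C:9>1 D:9>4)
P1→{A,C,D} P2→{P,Q,R}

Remaining: P1:{A,C,D} P2:{P,Q,R}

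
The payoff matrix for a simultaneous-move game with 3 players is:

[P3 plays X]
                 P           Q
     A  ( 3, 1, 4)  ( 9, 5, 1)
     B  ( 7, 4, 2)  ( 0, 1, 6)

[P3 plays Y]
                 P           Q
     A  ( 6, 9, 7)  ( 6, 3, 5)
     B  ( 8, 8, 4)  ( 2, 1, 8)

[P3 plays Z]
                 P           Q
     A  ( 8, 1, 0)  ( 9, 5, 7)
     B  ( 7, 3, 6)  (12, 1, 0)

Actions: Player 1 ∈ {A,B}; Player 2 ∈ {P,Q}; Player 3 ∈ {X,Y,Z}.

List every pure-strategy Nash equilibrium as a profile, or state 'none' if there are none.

(A,P,X): not NE [P1→B gives 7>3; P2→Q gives 5>1; P3→Y gives 7>4]
(A,P,Y): not NE [P1→B gives 8>6]
(A,P,Z): not NE [P2→Q gives 5>1; P3→Y gives 7>0]
(A,Q,X): not NE [P3→Z gives 7>1]
(A,Q,Y): not NE [P2→P gives 9>3; P3→Z gives 7>5]
(A,Q,Z): not NE [P1→B gives 12>9]
(B,P,X): not NE [P3→Z gives 6>2]
(B,P,Y): not NE [P3→Z gives 6>4]
(B,P,Z): not NE [P1→A gives 8>7]
(B,Q,X): not NE [P1→A gives 9>0; P2→P gives 4>1; P3→Y gives 8>6]
(B,Q,Y): not NE [P1→A gives 6>2; P2→P gives 8>1]
(B,Q,Z): not NE [P2→P gives 3>1; P3→Y gives 8>0]

PSNE: ∅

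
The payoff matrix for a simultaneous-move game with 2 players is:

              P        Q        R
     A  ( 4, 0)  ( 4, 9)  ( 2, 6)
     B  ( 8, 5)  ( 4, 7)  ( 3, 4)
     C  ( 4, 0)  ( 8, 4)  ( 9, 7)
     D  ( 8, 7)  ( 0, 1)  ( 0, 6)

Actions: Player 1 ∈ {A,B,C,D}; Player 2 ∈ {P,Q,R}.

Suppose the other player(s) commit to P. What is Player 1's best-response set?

P1 best: {B,D}

u_1(A vs P) = 4
u_1(B vs P) = 8
u_1(C vs P) = 4
u_1(D vs P) = 8
max payoff 8 at {B,D}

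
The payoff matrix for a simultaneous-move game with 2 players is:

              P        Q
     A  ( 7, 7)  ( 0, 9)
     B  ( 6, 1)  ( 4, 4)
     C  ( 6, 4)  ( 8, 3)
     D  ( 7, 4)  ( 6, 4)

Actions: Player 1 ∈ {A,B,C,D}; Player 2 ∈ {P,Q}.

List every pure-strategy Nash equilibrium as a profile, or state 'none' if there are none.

PSNE = {(D,P)}

(A,P): not NE [P2→Q gives 9>7]
(A,Q): not NE [P1→C gives 8>0]
(B,P): not NE [P1→D gives 7>6; P2→Q gives 4>1]
(B,Q): not NE [P1→C gives 8>4]
(C,P): not NE [P1→D gives 7>6]
(C,Q): not NE [P2→P gives 4>3]
(D,P): NE
(D,Q): not NE [P1→C gives 8>6]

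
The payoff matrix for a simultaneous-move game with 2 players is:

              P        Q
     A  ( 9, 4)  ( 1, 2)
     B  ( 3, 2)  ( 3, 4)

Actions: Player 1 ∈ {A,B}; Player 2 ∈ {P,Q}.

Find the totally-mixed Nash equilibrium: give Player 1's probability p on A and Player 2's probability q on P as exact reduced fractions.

P1 indiff ⇒ q·9+(1-q)·1 = q·3+(1-q)·3 ⇒ q(6) = (1-q)(2) ⇒ q = 1/4
P2 indiff ⇒ p·4+(1-p)·2 = p·2+(1-p)·4 ⇒ p(2) = (1-p)(2) ⇒ p = 1/2

P1 mixes 1/2 on A; P2 mixes 1/4 on P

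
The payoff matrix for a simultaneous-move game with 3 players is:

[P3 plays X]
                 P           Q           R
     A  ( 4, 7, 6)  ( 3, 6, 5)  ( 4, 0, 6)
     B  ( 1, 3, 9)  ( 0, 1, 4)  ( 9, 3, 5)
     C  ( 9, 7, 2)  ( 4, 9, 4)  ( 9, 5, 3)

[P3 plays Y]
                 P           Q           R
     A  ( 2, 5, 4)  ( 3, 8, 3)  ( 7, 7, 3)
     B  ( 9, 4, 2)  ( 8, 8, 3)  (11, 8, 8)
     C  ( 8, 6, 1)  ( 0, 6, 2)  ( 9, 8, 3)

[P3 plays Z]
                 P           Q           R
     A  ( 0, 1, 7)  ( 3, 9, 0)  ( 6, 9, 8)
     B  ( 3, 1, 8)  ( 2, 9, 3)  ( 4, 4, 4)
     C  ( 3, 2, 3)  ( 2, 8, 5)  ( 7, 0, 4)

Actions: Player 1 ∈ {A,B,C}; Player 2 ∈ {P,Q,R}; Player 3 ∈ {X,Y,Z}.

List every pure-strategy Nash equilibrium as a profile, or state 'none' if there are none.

(A,P,X): not NE [P1→C gives 9>4; P3→Z gives 7>6]
(A,P,Y): not NE [P1→B gives 9>2; P2→Q gives 8>5; P3→Z gives 7>4]
(A,P,Z): not NE [P1→C gives 3>0; P2→R gives 9>1]
(A,Q,X): not NE [P1→C gives 4>3; P2→P gives 7>6]
(A,Q,Y): not NE [P1→B gives 8>3; P3→X gives 5>3]
(A,Q,Z): not NE [P3→X gives 5>0]
(A,R,X): not NE [P1→C gives 9>4; P2→P gives 7>0; P3→Z gives 8>6]
(A,R,Y): not NE [P1→B gives 11>7; P2→Q gives 8>7; P3→Z gives 8>3]
(A,R,Z): not NE [P1→C gives 7>6]
(B,P,X): not NE [P1→C gives 9>1]
(B,P,Y): not NE [P2→R gives 8>4; P3→X gives 9>2]
(B,P,Z): not NE [P2→Q gives 9>1; P3→X gives 9>8]
(B,Q,X): not NE [P1→C gives 4>0; P2→R gives 3>1]
(B,Q,Y): not NE [P3→X gives 4>3]
(B,Q,Z): not NE [P1→A gives 3>2; P3→X gives 4>3]
(B,R,X): not NE [P3→Y gives 8>5]
(B,R,Y): NE
(B,R,Z): not NE [P1→C gives 7>4; P2→Q gives 9>4; P3→Y gives 8>4]
(C,P,X): not NE [P2→Q gives 9>7; P3→Z gives 3>2]
(C,P,Y): not NE [P1→B gives 9>8; P2→R gives 8>6; P3→Z gives 3>1]
(C,P,Z): not NE [P2→Q gives 8>2]
(C,Q,X): not NE [P3→Z gives 5>4]
(C,Q,Y): not NE [P1→B gives 8>0; P2→R gives 8>6; P3→Z gives 5>2]
(C,Q,Z): not NE [P1→A gives 3>2]
(C,R,X): not NE [P2→Q gives 9>5; P3→Z gives 4>3]
(C,R,Y): not NE [P1→B gives 11>9; P3→Z gives 4>3]
(C,R,Z): not NE [P2→Q gives 8>0]

Nash profiles: (B,R,Y)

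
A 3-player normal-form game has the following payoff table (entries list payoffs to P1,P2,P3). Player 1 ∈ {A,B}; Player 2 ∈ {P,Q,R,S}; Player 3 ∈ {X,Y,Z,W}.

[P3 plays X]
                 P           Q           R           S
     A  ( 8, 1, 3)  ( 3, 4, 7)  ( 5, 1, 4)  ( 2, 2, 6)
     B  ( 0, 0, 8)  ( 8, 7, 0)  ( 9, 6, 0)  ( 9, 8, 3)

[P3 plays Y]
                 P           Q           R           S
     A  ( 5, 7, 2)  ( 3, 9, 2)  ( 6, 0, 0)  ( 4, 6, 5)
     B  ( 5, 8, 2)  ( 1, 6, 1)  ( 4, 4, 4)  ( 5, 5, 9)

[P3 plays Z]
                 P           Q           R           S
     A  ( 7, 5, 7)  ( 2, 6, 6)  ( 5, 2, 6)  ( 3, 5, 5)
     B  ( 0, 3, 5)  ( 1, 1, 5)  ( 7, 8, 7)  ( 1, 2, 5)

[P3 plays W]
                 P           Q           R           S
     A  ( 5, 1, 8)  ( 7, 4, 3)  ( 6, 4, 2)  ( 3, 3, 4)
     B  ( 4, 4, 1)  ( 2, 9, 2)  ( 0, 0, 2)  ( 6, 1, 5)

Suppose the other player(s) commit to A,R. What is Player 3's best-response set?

u_3(X vs A,R) = 4
u_3(Y vs A,R) = 0
u_3(Z vs A,R) = 6
u_3(W vs A,R) = 2
max payoff 6 at {Z}

BR_3 = {Z}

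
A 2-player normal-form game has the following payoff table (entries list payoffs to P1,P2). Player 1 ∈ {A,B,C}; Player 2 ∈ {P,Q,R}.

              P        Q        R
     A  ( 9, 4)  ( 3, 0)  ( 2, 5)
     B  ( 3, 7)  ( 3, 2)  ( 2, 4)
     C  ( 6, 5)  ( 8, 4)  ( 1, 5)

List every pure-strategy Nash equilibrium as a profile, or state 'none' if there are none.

Nash profiles: (A,R)

(A,P): not NE [P2→R gives 5>4]
(A,Q): not NE [P1→C gives 8>3; P2→R gives 5>0]
(A,R): NE
(B,P): not NE [P1→A gives 9>3]
(B,Q): not NE [P1→C gives 8>3; P2→P gives 7>2]
(B,R): not NE [P2→P gives 7>4]
(C,P): not NE [P1→A gives 9>6]
(C,Q): not NE [P2→R gives 5>4]
(C,R): not NE [P1→B gives 2>1]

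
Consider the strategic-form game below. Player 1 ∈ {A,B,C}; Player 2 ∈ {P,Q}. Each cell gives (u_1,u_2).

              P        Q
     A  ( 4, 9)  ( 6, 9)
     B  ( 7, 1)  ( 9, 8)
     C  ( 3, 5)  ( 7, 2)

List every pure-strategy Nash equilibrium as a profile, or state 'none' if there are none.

NE set: (B,Q)

(A,P): not NE [P1→B gives 7>4]
(A,Q): not NE [P1→B gives 9>6]
(B,P): not NE [P2→Q gives 8>1]
(B,Q): NE
(C,P): not NE [P1→B gives 7>3]
(C,Q): not NE [P1→B gives 9>7; P2→P gives 5>2]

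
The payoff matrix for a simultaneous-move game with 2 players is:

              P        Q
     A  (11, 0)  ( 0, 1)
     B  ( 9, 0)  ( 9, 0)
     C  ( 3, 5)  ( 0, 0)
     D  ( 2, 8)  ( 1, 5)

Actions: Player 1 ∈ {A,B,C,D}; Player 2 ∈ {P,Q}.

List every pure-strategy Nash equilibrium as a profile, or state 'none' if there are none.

(A,P): not NE [P2→Q gives 1>0]
(A,Q): not NE [P1→B gives 9>0]
(B,P): not NE [P1→A gives 11>9]
(B,Q): NE
(C,P): not NE [P1→A gives 11>3]
(C,Q): not NE [P1→B gives 9>0; P2→P gives 5>0]
(D,P): not NE [P1→A gives 11>2]
(D,Q): not NE [P1→B gives 9>1; P2→P gives 8>5]

Nash profiles: (B,Q)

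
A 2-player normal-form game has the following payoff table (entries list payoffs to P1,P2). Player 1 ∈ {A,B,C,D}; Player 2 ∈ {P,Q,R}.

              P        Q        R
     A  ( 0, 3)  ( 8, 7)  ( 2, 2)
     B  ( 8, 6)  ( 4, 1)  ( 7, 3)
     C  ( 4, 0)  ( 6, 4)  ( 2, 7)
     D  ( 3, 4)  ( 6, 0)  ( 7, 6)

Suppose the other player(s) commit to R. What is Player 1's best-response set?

u_1(A vs R) = 2
u_1(B vs R) = 7
u_1(C vs R) = 2
u_1(D vs R) = 7
max payoff 7 at {B,D}

argmax u_1 = {B,D}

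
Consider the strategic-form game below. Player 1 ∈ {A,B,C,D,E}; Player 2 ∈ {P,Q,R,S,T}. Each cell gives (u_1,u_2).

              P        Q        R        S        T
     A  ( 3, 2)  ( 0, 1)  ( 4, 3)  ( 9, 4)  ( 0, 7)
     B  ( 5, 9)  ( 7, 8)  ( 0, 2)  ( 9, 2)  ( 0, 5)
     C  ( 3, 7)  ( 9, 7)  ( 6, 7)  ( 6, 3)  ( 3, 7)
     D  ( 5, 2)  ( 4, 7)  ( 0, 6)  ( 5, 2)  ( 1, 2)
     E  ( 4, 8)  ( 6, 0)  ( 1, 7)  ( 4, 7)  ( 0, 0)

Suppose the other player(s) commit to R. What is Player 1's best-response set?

u_1(A vs R) = 4
u_1(B vs R) = 0
u_1(C vs R) = 6
u_1(D vs R) = 0
u_1(E vs R) = 1
max payoff 6 at {C}

argmax u_1 = {C}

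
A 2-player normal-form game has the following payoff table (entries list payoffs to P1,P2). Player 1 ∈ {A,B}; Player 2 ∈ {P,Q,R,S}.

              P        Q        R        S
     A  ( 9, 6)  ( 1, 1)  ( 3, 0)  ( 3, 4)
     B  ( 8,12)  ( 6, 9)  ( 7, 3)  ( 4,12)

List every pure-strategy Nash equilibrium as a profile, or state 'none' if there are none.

PSNE = {(A,P), (B,S)}

(A,P): NE
(A,Q): not NE [P1→B gives 6>1; P2→P gives 6>1]
(A,R): not NE [P1→B gives 7>3; P2→P gives 6>0]
(A,S): not NE [P1→B gives 4>3; P2→P gives 6>4]
(B,P): not NE [P1→A gives 9>8]
(B,Q): not NE [P2→S gives 12>9]
(B,R): not NE [P2→S gives 12>3]
(B,S): NE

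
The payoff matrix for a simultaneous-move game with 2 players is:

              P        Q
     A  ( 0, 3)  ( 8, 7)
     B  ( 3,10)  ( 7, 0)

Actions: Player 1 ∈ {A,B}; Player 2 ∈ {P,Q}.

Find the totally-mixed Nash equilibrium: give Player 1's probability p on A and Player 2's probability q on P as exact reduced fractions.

P1 indiff ⇒ q·0+(1-q)·8 = q·3+(1-q)·7 ⇒ q(-3) = (1-q)(-1) ⇒ q = 1/4
P2 indiff ⇒ p·3+(1-p)·10 = p·7+(1-p)·0 ⇒ p(-4) = (1-p)(-10) ⇒ p = 5/7

p=5/7, q=1/4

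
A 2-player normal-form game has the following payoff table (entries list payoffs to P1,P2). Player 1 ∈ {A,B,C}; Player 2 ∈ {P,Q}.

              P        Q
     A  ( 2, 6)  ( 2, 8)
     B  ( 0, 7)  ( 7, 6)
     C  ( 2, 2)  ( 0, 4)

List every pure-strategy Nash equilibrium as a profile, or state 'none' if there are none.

(A,P): not NE [P2→Q gives 8>6]
(A,Q): not NE [P1→B gives 7>2]
(B,P): not NE [P1→C gives 2>0]
(B,Q): not NE [P2→P gives 7>6]
(C,P): not NE [P2→Q gives 4>2]
(C,Q): not NE [P1→B gives 7>0]

Equilibria: none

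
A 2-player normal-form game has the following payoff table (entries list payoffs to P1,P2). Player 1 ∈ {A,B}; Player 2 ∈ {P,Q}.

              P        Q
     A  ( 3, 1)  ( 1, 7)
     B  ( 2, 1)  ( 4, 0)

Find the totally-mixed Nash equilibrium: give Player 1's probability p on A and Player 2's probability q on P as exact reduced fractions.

P1 indiff ⇒ q·3+(1-q)·1 = q·2+(1-q)·4 ⇒ q(1) = (1-q)(3) ⇒ q = 3/4
P2 indiff ⇒ p·1+(1-p)·1 = p·7+(1-p)·0 ⇒ p(-6) = (1-p)(-1) ⇒ p = 1/7

p=1/7, q=3/4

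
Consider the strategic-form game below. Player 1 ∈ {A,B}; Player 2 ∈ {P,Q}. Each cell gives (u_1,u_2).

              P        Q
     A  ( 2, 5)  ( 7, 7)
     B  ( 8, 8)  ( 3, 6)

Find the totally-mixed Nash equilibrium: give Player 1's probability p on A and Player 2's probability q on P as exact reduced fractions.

P1 mixes 1/2 on A; P2 mixes 2/5 on P

P1 indiff ⇒ q·2+(1-q)·7 = q·8+(1-q)·3 ⇒ q(-6) = (1-q)(-4) ⇒ q = 2/5
P2 indiff ⇒ p·5+(1-p)·8 = p·7+(1-p)·6 ⇒ p(-2) = (1-p)(-2) ⇒ p = 1/2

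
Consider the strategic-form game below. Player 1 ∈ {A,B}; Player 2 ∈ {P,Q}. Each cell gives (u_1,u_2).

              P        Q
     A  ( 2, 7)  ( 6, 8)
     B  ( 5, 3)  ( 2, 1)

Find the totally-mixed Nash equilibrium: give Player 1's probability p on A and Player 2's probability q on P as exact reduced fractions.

P1 mixes 2/3 on A; P2 mixes 4/7 on P

P1 indiff ⇒ q·2+(1-q)·6 = q·5+(1-q)·2 ⇒ q(-3) = (1-q)(-4) ⇒ q = 4/7
P2 indiff ⇒ p·7+(1-p)·3 = p·8+(1-p)·1 ⇒ p(-1) = (1-p)(-2) ⇒ p = 2/3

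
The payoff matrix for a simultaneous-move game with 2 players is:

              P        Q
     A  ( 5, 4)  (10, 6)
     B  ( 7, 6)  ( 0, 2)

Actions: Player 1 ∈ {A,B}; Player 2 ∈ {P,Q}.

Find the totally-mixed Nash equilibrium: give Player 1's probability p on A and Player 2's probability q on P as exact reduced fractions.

p=2/3, q=5/6

P1 indiff ⇒ q·5+(1-q)·10 = q·7+(1-q)·0 ⇒ q(-2) = (1-q)(-10) ⇒ q = 5/6
P2 indiff ⇒ p·4+(1-p)·6 = p·6+(1-p)·2 ⇒ p(-2) = (1-p)(-4) ⇒ p = 2/3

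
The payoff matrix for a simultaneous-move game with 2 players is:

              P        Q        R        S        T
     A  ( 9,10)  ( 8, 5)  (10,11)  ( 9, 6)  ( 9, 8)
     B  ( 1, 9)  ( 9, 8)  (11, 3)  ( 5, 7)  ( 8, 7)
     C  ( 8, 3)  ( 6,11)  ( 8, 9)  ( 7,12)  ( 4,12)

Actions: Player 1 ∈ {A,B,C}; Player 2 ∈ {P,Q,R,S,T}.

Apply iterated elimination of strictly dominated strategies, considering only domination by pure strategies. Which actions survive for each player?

Remaining: P1:{A,B} P2:{P,R}

P1 drop C (A beats it: P:9>8 Q:8>6 R:10>8 S:9>7 T:9>4)
P2 drop Q (P beats it: A:10>5 B:9>8)
P2 drop S (P beats it: A:10>6 B:9>7)
P2 drop T (P beats it: A:10>8 B:9>7)
P1→{A,B} P2→{P,R}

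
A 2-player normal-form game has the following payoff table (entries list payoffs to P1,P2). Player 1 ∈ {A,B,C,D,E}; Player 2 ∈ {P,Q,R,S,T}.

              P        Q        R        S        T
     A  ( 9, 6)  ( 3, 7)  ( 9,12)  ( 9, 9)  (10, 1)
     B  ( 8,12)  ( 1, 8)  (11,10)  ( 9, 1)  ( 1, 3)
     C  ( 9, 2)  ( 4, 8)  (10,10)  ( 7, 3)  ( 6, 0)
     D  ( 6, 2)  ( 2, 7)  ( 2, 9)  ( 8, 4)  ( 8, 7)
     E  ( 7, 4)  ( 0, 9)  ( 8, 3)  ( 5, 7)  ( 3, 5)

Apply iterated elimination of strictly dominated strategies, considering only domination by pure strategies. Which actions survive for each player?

Survivors P1:{A,B,C} P2:{P,R}

P1 drop D (A beats it: P:9>6 Q:3>2 R:9>2 S:9>8 T:10>8)
P1 drop E (A beats it: P:9>7 Q:3>0 R:9>8 S:9>5 T:10>3)
P2 drop Q (R beats it: A:12>7 B:10>8 C:10>8)
P2 drop S (R beats it: A:12>9 B:10>1 C:10>3)
P2 drop T (P beats it: A:6>1 B:12>3 C:2>0)
P1→{A,B,C} P2→{P,R}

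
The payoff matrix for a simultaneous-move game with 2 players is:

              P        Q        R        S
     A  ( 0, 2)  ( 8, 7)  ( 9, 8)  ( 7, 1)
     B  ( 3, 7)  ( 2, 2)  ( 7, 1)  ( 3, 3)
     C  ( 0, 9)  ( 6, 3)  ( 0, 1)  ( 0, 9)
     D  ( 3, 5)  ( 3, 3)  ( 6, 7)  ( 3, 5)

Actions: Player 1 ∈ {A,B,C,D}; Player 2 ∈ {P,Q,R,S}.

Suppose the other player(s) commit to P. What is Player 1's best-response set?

u_1(A vs P) = 0
u_1(B vs P) = 3
u_1(C vs P) = 0
u_1(D vs P) = 3
max payoff 3 at {B,D}

P1 best: {B,D}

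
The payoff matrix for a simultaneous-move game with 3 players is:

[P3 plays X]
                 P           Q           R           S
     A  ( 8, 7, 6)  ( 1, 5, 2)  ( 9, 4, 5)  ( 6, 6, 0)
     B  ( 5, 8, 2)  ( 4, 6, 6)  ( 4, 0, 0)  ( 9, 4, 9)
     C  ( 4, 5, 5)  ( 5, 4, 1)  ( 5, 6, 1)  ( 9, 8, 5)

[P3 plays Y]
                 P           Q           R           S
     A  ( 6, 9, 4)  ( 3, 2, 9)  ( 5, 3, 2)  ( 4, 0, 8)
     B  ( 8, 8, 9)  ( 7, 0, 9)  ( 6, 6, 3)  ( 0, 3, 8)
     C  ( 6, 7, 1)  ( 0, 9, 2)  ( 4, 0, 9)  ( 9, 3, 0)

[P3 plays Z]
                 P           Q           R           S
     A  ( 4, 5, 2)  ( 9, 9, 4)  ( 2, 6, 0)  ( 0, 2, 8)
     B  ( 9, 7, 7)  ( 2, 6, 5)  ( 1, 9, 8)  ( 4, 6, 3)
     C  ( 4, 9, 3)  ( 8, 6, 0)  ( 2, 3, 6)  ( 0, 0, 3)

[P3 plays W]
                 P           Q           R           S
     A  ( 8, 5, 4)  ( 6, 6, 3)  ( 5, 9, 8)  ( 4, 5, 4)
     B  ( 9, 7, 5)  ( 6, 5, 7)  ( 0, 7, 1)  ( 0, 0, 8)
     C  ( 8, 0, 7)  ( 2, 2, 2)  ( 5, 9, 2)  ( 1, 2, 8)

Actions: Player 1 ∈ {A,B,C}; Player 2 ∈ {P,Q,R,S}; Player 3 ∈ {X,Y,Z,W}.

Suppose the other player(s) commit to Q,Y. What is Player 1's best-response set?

u_1(A vs Q,Y) = 3
u_1(B vs Q,Y) = 7
u_1(C vs Q,Y) = 0
max payoff 7 at {B}

BR_1 = {B}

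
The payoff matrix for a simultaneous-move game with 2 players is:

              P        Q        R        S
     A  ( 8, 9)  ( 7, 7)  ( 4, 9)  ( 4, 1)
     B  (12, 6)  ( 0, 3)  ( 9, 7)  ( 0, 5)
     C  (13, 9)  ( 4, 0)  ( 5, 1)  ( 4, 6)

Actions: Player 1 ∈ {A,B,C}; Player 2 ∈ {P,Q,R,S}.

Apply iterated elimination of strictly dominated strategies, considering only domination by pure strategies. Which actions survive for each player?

IESDS → P1:{B,C} P2:{P,R}

P2 drop Q (P beats it: A:9>7 B:6>3 C:9>0)
P2 drop S (P beats it: A:9>1 B:6>5 C:9>6)
P1 drop A (B beats it: P:12>8 R:9>4)
P1→{B,C} P2→{P,R}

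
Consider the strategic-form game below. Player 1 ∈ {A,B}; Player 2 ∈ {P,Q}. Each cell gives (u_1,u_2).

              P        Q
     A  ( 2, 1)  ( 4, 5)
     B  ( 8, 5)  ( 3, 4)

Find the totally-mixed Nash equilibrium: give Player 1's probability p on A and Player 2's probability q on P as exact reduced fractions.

P1 indiff ⇒ q·2+(1-q)·4 = q·8+(1-q)·3 ⇒ q(-6) = (1-q)(-1) ⇒ q = 1/7
P2 indiff ⇒ p·1+(1-p)·5 = p·5+(1-p)·4 ⇒ p(-4) = (1-p)(-1) ⇒ p = 1/5

(p,q) = (1/5, 1/7)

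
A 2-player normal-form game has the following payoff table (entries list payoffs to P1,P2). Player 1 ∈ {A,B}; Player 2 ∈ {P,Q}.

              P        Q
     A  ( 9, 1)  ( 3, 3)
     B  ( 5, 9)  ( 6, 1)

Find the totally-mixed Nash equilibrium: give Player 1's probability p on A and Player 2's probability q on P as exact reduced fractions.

P1 indiff ⇒ q·9+(1-q)·3 = q·5+(1-q)·6 ⇒ q(4) = (1-q)(3) ⇒ q = 3/7
P2 indiff ⇒ p·1+(1-p)·9 = p·3+(1-p)·1 ⇒ p(-2) = (1-p)(-8) ⇒ p = 4/5

p=4/5, q=3/7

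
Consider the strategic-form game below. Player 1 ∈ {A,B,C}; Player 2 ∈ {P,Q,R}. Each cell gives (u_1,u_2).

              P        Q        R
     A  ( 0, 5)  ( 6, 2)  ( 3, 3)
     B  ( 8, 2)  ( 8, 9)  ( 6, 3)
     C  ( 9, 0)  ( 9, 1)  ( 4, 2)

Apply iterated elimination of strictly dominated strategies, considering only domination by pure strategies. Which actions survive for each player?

P1 drop A (B beats it: P:8>0 Q:8>6 R:6>3)
P2 drop P (Q beats it: B:9>2 C:1>0)
P1→{B,C} P2→{Q,R}

IESDS → P1:{B,C} P2:{Q,R}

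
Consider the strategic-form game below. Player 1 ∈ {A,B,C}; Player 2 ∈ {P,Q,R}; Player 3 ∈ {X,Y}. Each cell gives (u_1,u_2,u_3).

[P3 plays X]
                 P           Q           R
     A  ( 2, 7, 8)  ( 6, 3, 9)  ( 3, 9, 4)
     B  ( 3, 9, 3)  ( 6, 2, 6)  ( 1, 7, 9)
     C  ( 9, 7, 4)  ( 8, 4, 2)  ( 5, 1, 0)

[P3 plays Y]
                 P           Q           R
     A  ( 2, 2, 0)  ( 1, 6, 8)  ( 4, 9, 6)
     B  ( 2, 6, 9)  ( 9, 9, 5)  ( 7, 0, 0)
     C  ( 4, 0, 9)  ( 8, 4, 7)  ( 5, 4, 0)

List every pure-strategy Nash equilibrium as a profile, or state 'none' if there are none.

PSNE: ∅

(A,P,X): not NE [P1→C gives 9>2; P2→R gives 9>7]
(A,P,Y): not NE [P1→C gives 4>2; P2→R gives 9>2; P3→X gives 8>0]
(A,Q,X): not NE [P1→C gives 8>6; P2→R gives 9>3]
(A,Q,Y): not NE [P1→B gives 9>1; P2→R gives 9>6; P3→X gives 9>8]
(A,R,X): not NE [P1→C gives 5>3; P3→Y gives 6>4]
(A,R,Y): not NE [P1→B gives 7>4]
(B,P,X): not NE [P1→C gives 9>3; P3→Y gives 9>3]
(B,P,Y): not NE [P1→C gives 4>2; P2→Q gives 9>6]
(B,Q,X): not NE [P1→C gives 8>6; P2→P gives 9>2]
(B,Q,Y): not NE [P3→X gives 6>5]
(B,R,X): not NE [P1→C gives 5>1; P2→P gives 9>7]
(B,R,Y): not NE [P2→Q gives 9>0; P3→X gives 9>0]
(C,P,X): not NE [P3→Y gives 9>4]
(C,P,Y): not NE [P2→R gives 4>0]
(C,Q,X): not NE [P2→P gives 7>4; P3→Y gives 7>2]
(C,Q,Y): not NE [P1→B gives 9>8]
(C,R,X): not NE [P2→P gives 7>1]
(C,R,Y): not NE [P1→B gives 7>5]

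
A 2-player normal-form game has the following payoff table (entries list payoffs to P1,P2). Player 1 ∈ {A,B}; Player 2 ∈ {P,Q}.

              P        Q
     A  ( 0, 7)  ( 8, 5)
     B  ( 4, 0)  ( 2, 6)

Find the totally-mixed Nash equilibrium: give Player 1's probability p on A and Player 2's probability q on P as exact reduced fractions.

P1 indiff ⇒ q·0+(1-q)·8 = q·4+(1-q)·2 ⇒ q(-4) = (1-q)(-6) ⇒ q = 3/5
P2 indiff ⇒ p·7+(1-p)·0 = p·5+(1-p)·6 ⇒ p(2) = (1-p)(6) ⇒ p = 3/4

p=3/4, q=3/5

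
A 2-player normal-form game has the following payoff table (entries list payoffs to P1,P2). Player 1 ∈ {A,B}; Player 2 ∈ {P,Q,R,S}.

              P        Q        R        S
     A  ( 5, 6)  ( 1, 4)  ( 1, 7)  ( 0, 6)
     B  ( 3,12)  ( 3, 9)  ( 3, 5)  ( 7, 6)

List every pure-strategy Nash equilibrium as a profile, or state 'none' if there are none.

(A,P): not NE [P2→R gives 7>6]
(A,Q): not NE [P1→B gives 3>1; P2→R gives 7>4]
(A,R): not NE [P1→B gives 3>1]
(A,S): not NE [P1→B gives 7>0; P2→R gives 7>6]
(B,P): not NE [P1→A gives 5>3]
(B,Q): not NE [P2→P gives 12>9]
(B,R): not NE [P2→P gives 12>5]
(B,S): not NE [P2→P gives 12>6]

Equilibria: none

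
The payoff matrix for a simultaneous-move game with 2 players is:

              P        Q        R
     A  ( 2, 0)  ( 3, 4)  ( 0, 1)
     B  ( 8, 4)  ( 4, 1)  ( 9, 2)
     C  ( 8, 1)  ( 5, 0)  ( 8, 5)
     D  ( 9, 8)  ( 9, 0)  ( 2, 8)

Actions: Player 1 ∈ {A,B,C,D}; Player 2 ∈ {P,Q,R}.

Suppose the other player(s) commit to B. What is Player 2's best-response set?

u_2(P vs B) = 4
u_2(Q vs B) = 1
u_2(R vs B) = 2
max payoff 4 at {P}

P2 best: {P}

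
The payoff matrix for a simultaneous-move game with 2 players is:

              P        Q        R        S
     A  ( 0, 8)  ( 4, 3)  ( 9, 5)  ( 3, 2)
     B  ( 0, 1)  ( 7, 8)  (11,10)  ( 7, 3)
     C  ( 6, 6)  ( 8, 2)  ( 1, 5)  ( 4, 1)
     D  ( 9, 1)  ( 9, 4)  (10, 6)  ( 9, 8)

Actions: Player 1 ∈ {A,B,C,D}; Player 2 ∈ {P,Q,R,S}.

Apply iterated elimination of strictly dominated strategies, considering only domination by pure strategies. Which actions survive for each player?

P1 drop A (D beats it: P:9>0 Q:9>4 R:10>9 S:9>3)
P1 drop C (D beats it: P:9>6 Q:9>8 R:10>1 S:9>4)
P2 drop P (Q beats it: B:8>1 D:4>1)
P2 drop Q (R beats it: B:10>8 D:6>4)
P1→{B,D} P2→{R,S}

Remaining: P1:{B,D} P2:{R,S}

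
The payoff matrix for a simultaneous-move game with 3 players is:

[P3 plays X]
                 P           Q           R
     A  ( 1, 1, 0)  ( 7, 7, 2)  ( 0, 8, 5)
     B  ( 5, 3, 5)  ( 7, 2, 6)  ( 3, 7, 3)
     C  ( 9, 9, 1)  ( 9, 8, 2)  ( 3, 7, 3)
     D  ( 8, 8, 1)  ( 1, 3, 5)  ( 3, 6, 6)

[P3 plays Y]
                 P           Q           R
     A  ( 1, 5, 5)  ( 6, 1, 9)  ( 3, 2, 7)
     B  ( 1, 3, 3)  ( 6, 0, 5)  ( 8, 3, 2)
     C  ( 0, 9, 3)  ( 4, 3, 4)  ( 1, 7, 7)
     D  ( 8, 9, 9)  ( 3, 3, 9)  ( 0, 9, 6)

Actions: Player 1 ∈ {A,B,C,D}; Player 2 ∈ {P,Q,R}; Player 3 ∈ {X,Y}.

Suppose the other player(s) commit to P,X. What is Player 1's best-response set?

P1 best: {C}

u_1(A vs P,X) = 1
u_1(B vs P,X) = 5
u_1(C vs P,X) = 9
u_1(D vs P,X) = 8
max payoff 9 at {C}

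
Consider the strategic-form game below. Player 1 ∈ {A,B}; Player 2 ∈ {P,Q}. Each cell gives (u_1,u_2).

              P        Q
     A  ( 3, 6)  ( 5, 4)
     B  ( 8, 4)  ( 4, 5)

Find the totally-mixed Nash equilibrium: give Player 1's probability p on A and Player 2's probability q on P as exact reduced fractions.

P1 indiff ⇒ q·3+(1-q)·5 = q·8+(1-q)·4 ⇒ q(-5) = (1-q)(-1) ⇒ q = 1/6
P2 indiff ⇒ p·6+(1-p)·4 = p·4+(1-p)·5 ⇒ p(2) = (1-p)(1) ⇒ p = 1/3

(p,q) = (1/3, 1/6)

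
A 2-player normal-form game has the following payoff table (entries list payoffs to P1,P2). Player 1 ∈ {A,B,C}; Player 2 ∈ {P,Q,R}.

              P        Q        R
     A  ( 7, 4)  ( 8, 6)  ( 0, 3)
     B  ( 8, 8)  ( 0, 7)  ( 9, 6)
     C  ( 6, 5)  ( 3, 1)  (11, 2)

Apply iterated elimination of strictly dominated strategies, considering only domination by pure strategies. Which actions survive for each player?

Remaining: P1:{A,B} P2:{P,Q}

P2 drop R (P beats it: A:4>3 B:8>6 C:5>2)
P1 drop C (A beats it: P:7>6 Q:8>3)
P1→{A,B} P2→{P,Q}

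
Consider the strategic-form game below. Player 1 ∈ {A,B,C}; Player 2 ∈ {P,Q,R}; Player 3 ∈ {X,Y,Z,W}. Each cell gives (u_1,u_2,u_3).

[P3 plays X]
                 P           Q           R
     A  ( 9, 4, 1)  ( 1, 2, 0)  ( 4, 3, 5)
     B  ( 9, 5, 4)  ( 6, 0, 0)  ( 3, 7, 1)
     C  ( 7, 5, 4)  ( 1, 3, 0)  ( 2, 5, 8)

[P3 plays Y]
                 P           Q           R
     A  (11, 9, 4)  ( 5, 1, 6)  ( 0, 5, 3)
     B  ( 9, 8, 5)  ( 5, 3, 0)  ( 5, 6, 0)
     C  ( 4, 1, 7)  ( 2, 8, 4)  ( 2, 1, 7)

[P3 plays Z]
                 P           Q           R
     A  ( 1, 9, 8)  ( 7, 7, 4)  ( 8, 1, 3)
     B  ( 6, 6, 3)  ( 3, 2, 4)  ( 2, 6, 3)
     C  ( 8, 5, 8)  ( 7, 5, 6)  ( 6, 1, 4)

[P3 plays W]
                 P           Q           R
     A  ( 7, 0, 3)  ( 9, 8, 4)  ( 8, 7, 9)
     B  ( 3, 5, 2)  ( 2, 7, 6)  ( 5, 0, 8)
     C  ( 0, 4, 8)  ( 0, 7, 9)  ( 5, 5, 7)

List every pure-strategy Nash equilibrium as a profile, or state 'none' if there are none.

NE set: (C,P,Z)

(A,P,X): not NE [P3→Z gives 8>1]
(A,P,Y): not NE [P3→Z gives 8>4]
(A,P,Z): not NE [P1→C gives 8>1]
(A,P,W): not NE [P2→Q gives 8>0; P3→Z gives 8>3]
(A,Q,X): not NE [P1→B gives 6>1; P2→P gives 4>2; P3→Y gives 6>0]
(A,Q,Y): not NE [P2→P gives 9>1]
(A,Q,Z): not NE [P2→P gives 9>7; P3→Y gives 6>4]
(A,Q,W): not NE [P3→Y gives 6>4]
(A,R,X): not NE [P2→P gives 4>3; P3→W gives 9>5]
(A,R,Y): not NE [P1→B gives 5>0; P2→P gives 9>5; P3→W gives 9>3]
(A,R,Z): not NE [P2→P gives 9>1; P3→W gives 9>3]
(A,R,W): not NE [P2→Q gives 8>7]
(B,P,X): not NE [P2→R gives 7>5; P3→Y gives 5>4]
(B,P,Y): not NE [P1→A gives 11>9]
(B,P,Z): not NE [P1→C gives 8>6; P3→Y gives 5>3]
(B,P,W): not NE [P1→A gives 7>3; P2→Q gives 7>5; P3→Y gives 5>2]
(B,Q,X): not NE [P2→R gives 7>0; P3→W gives 6>0]
(B,Q,Y): not NE [P2→P gives 8>3; P3→W gives 6>0]
(B,Q,Z): not NE [P1→C gives 7>3; P2→R gives 6>2; P3→W gives 6>4]
(B,Q,W): not NE [P1→A gives 9>2]
(B,R,X): not NE [P1→A gives 4>3; P3→W gives 8>1]
(B,R,Y): not NE [P2→P gives 8>6; P3→W gives 8>0]
(B,R,Z): not NE [P1→A gives 8>2; P3→W gives 8>3]
(B,R,W): not NE [P1→A gives 8>5; P2→Q gives 7>0]
(C,P,X): not NE [P1→B gives 9>7; P3→W gives 8>4]
(C,P,Y): not NE [P1→A gives 11>4; P2→Q gives 8>1; P3→W gives 8>7]
(C,P,Z): NE
(C,P,W): not NE [P1→A gives 7>0; P2→Q gives 7>4]
(C,Q,X): not NE [P1→B gives 6>1; P2→R gives 5>3; P3→W gives 9>0]
(C,Q,Y): not NE [P1→B gives 5>2; P3→W gives 9>4]
(C,Q,Z): not NE [P3→W gives 9>6]
(C,Q,W): not NE [P1→A gives 9>0]
(C,R,X): not NE [P1→A gives 4>2]
(C,R,Y): not NE [P1→B gives 5>2; P2→Q gives 8>1; P3→X gives 8>7]
(C,R,Z): not NE [P1→A gives 8>6; P2→Q gives 5>1; P3→X gives 8>4]
(C,R,W): not NE [P1→A gives 8>5; P2→Q gives 7>5; P3→X gives 8>7]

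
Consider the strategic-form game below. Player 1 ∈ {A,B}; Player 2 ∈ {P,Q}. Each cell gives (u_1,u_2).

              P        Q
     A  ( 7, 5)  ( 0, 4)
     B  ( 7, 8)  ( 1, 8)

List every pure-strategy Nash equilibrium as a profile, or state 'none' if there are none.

PSNE = {(A,P), (B,P), (B,Q)}

(A,P): NE
(A,Q): not NE [P1→B gives 1>0; P2→P gives 5>4]
(B,P): NE
(B,Q): NE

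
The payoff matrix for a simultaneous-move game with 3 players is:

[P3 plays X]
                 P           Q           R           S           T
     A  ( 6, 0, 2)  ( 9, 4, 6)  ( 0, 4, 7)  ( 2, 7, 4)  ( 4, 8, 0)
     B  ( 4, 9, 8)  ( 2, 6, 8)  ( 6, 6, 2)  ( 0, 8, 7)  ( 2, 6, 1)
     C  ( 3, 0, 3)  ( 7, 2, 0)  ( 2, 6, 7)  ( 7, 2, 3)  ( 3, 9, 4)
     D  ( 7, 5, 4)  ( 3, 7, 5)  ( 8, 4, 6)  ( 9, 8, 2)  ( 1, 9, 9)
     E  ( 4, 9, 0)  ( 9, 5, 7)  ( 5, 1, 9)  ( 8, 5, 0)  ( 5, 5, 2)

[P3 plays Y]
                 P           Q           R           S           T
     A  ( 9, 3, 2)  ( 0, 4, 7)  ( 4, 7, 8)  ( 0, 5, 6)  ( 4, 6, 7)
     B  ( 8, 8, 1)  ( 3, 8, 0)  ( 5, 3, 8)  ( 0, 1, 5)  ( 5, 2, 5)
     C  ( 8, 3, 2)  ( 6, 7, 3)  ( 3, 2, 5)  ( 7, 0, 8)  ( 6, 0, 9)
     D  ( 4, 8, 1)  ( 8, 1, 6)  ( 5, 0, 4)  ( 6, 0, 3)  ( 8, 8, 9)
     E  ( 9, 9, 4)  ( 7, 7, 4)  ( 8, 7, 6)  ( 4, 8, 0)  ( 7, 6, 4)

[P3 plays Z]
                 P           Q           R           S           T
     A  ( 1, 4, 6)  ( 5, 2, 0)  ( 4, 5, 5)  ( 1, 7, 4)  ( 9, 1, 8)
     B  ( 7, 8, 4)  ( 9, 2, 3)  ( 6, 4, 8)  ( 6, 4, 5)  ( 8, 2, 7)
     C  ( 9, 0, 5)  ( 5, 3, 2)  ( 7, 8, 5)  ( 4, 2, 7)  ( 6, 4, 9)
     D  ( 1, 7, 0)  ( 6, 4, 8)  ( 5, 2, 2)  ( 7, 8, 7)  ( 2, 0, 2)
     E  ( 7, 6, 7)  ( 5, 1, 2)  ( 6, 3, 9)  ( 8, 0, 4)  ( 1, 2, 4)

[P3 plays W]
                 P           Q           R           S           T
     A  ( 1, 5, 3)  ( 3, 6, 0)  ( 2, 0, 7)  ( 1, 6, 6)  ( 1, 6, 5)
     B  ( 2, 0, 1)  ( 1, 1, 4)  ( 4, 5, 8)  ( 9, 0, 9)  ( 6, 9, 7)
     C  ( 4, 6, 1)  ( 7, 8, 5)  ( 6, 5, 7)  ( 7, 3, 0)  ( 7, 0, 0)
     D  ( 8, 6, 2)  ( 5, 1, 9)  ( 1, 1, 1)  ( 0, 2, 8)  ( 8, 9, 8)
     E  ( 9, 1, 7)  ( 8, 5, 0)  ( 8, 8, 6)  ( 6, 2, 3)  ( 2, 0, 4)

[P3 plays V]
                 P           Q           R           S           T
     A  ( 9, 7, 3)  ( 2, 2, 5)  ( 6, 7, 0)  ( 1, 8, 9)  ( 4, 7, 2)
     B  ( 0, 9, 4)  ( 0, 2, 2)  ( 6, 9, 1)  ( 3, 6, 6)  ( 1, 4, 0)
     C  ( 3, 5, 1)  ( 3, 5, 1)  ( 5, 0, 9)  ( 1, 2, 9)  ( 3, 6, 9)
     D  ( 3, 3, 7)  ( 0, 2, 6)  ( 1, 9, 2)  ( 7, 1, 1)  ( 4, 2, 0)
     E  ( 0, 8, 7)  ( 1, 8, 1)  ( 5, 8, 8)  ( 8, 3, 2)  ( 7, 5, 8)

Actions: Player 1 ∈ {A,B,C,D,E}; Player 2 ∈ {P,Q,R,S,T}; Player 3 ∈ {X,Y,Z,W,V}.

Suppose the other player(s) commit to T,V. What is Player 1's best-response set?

P1 best: {E}

u_1(A vs T,V) = 4
u_1(B vs T,V) = 1
u_1(C vs T,V) = 3
u_1(D vs T,V) = 4
u_1(E vs T,V) = 7
max payoff 7 at {E}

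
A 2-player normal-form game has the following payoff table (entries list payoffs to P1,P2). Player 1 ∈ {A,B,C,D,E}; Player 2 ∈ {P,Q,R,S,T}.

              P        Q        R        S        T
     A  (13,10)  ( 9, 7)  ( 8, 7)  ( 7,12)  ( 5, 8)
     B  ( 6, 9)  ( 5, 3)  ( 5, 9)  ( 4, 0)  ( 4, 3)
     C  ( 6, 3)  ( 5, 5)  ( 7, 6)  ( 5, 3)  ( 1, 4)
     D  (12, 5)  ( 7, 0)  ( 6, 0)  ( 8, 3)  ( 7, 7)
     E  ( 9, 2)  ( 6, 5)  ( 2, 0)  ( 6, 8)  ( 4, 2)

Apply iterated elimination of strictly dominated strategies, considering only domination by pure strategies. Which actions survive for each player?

IESDS → P1:{A,D} P2:{P,S,T}

P1 drop B (A beats it: P:13>6 Q:9>5 R:8>5 S:7>4 T:5>4)
P1 drop C (A beats it: P:13>6 Q:9>5 R:8>7 S:7>5 T:5>1)
P1 drop E (A beats it: P:13>9 Q:9>6 R:8>2 S:7>6 T:5>4)
P2 drop Q (P beats it: A:10>7 D:5>0)
P2 drop R (P beats it: A:10>7 D:5>0)
P1→{A,D} P2→{P,S,T}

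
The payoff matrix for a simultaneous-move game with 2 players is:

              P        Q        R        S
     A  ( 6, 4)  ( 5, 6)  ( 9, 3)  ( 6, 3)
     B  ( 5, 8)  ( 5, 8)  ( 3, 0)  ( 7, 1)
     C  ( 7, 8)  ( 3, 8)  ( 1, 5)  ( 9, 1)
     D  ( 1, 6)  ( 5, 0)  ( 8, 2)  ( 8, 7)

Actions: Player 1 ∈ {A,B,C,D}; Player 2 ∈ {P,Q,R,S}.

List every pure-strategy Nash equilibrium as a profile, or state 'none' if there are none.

(A,P): not NE [P1→C gives 7>6; P2→Q gives 6>4]
(A,Q): NE
(A,R): not NE [P2→Q gives 6>3]
(A,S): not NE [P1→C gives 9>6; P2→Q gives 6>3]
(B,P): not NE [P1→C gives 7>5]
(B,Q): NE
(B,R): not NE [P1→A gives 9>3; P2→Q gives 8>0]
(B,S): not NE [P1→C gives 9>7; P2→Q gives 8>1]
(C,P): NE
(C,Q): not NE [P1→D gives 5>3]
(C,R): not NE [P1→A gives 9>1; P2→Q gives 8>5]
(C,S): not NE [P2→Q gives 8>1]
(D,P): not NE [P1→C gives 7>1; P2→S gives 7>6]
(D,Q): not NE [P2→S gives 7>0]
(D,R): not NE [P1→A gives 9>8; P2→S gives 7>2]
(D,S): not NE [P1→C gives 9>8]

PSNE = {(A,Q), (B,Q), (C,P)}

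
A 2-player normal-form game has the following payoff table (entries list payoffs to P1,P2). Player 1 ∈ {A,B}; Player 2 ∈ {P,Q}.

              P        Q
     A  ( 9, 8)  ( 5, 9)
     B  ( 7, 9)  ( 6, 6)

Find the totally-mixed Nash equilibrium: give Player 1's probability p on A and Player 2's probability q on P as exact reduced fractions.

P1 indiff ⇒ q·9+(1-q)·5 = q·7+(1-q)·6 ⇒ q(2) = (1-q)(1) ⇒ q = 1/3
P2 indiff ⇒ p·8+(1-p)·9 = p·9+(1-p)·6 ⇒ p(-1) = (1-p)(-3) ⇒ p = 3/4

P1 mixes 3/4 on A; P2 mixes 1/3 on P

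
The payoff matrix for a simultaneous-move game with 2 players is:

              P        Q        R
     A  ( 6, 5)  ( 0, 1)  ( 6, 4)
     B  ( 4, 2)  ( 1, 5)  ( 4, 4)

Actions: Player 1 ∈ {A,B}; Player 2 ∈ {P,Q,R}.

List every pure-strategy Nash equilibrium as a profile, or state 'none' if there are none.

(A,P): NE
(A,Q): not NE [P1→B gives 1>0; P2→P gives 5>1]
(A,R): not NE [P2→P gives 5>4]
(B,P): not NE [P1→A gives 6>4; P2→Q gives 5>2]
(B,Q): NE
(B,R): not NE [P1→A gives 6>4; P2→Q gives 5>4]

PSNE = {(A,P), (B,Q)}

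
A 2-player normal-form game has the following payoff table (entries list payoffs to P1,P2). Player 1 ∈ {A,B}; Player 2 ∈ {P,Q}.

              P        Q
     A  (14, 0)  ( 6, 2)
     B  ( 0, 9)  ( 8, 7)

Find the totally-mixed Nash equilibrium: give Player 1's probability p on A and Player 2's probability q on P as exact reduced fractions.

(p,q) = (1/2, 1/8)

P1 indiff ⇒ q·14+(1-q)·6 = q·0+(1-q)·8 ⇒ q(14) = (1-q)(2) ⇒ q = 1/8
P2 indiff ⇒ p·0+(1-p)·9 = p·2+(1-p)·7 ⇒ p(-2) = (1-p)(-2) ⇒ p = 1/2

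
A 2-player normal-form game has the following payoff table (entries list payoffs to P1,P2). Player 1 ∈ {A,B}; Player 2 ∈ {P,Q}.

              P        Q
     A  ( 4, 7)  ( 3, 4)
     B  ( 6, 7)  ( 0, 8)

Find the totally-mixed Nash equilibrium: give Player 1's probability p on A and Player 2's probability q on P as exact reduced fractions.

p=1/4, q=3/5

P1 indiff ⇒ q·4+(1-q)·3 = q·6+(1-q)·0 ⇒ q(-2) = (1-q)(-3) ⇒ q = 3/5
P2 indiff ⇒ p·7+(1-p)·7 = p·4+(1-p)·8 ⇒ p(3) = (1-p)(1) ⇒ p = 1/4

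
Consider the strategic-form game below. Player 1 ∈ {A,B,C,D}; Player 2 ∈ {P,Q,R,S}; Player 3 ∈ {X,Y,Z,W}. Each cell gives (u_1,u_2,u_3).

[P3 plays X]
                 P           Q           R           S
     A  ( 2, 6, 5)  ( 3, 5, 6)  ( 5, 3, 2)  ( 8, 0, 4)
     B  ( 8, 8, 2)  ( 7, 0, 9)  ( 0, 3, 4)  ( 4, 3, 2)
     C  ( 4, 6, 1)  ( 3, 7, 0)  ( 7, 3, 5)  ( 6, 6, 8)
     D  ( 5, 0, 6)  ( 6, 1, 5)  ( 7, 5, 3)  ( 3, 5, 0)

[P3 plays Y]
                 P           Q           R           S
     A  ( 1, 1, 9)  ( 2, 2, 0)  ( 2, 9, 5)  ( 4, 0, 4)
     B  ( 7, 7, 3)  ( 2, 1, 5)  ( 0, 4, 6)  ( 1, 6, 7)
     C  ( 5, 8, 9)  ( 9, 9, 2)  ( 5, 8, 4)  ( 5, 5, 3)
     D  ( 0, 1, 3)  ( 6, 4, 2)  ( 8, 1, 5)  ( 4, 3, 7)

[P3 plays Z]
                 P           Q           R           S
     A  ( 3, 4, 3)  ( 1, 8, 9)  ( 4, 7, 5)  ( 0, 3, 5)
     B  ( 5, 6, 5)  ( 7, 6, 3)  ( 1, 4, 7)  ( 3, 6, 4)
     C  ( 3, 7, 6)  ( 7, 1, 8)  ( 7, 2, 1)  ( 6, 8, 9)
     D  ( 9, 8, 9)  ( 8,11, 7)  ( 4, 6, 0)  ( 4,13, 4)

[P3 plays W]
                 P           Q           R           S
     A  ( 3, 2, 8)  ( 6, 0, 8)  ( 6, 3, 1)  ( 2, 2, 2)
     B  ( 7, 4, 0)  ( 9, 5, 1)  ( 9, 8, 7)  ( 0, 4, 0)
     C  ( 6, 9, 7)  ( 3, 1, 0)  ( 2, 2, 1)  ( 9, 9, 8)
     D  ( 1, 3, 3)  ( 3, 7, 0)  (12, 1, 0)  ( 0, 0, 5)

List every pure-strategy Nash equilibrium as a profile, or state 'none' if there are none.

Nash profiles: (C,S,Z)

(A,P,X): not NE [P1→B gives 8>2; P3→Y gives 9>5]
(A,P,Y): not NE [P1→B gives 7>1; P2→R gives 9>1]
(A,P,Z): not NE [P1→D gives 9>3; P2→Q gives 8>4; P3→Y gives 9>3]
(A,P,W): not NE [P1→B gives 7>3; P2→R gives 3>2; P3→Y gives 9>8]
(A,Q,X): not NE [P1→B gives 7>3; P2→P gives 6>5; P3→Z gives 9>6]
(A,Q,Y): not NE [P1→C gives 9>2; P2→R gives 9>2; P3→Z gives 9>0]
(A,Q,Z): not NE [P1→D gives 8>1]
(A,Q,W): not NE [P1→B gives 9>6; P2→R gives 3>0; P3→Z gives 9>8]
(A,R,X): not NE [P1→D gives 7>5; P2→P gives 6>3; P3→Z gives 5>2]
(A,R,Y): not NE [P1→D gives 8>2]
(A,R,Z): not NE [P1→C gives 7>4; P2→Q gives 8>7]
(A,R,W): not NE [P1→D gives 12>6; P3→Z gives 5>1]
(A,S,X): not NE [P2→P gives 6>0; P3→Z gives 5>4]
(A,S,Y): not NE [P1→C gives 5>4; P2→R gives 9>0; P3→Z gives 5>4]
(A,S,Z): not NE [P1→C gives 6>0; P2→Q gives 8>3]
(A,S,W): not NE [P1→C gives 9>2; P2→R gives 3>2; P3→Z gives 5>2]
(B,P,X): not NE [P3→Z gives 5>2]
(B,P,Y): not NE [P3→Z gives 5>3]
(B,P,Z): not NE [P1→D gives 9>5]
(B,P,W): not NE [P2→R gives 8>4; P3→Z gives 5>0]
(B,Q,X): not NE [P2→P gives 8>0]
(B,Q,Y): not NE [P1→C gives 9>2; P2→P gives 7>1; P3→X gives 9>5]
(B,Q,Z): not NE [P1→D gives 8>7; P3→X gives 9>3]
(B,Q,W): not NE [P2→R gives 8>5; P3→X gives 9>1]
(B,R,X): not NE [P1→D gives 7>0; P2→P gives 8>3; P3→W gives 7>4]
(B,R,Y): not NE [P1→D gives 8>0; P2→P gives 7>4; P3→W gives 7>6]
(B,R,Z): not NE [P1→C gives 7>1; P2→S gives 6>4]
(B,R,W): not NE [P1→D gives 12>9]
(B,S,X): not NE [P1→A gives 8>4; P2→P gives 8>3; P3→Y gives 7>2]
(B,S,Y): not NE [P1→C gives 5>1; P2→P gives 7>6]
(B,S,Z): not NE [P1→C gives 6>3; P3→Y gives 7>4]
(B,S,W): not NE [P1→C gives 9>0; P2→R gives 8>4; P3→Y gives 7>0]
(C,P,X): not NE [P1→B gives 8>4; P2→Q gives 7>6; P3→Y gives 9>1]
(C,P,Y): not NE [P1→B gives 7>5; P2→Q gives 9>8]
(C,P,Z): not NE [P1→D gives 9>3; P2→S gives 8>7; P3→Y gives 9>6]
(C,P,W): not NE [P1→B gives 7>6; P3→Y gives 9>7]
(C,Q,X): not NE [P1→B gives 7>3; P3→Z gives 8>0]
(C,Q,Y): not NE [P3→Z gives 8>2]
(C,Q,Z): not NE [P1→D gives 8>7; P2→S gives 8>1]
(C,Q,W): not NE [P1→B gives 9>3; P2→S gives 9>1; P3→Z gives 8>0]
(C,R,X): not NE [P2→Q gives 7>3]
(C,R,Y): not NE [P1→D gives 8>5; P2→Q gives 9>8; P3→X gives 5>4]
(C,R,Z): not NE [P2→S gives 8>2; P3→X gives 5>1]
(C,R,W): not NE [P1→D gives 12>2; P2→S gives 9>2; P3→X gives 5>1]
(C,S,X): not NE [P1→A gives 8>6; P2→Q gives 7>6; P3→Z gives 9>8]
(C,S,Y): not NE [P2→Q gives 9>5; P3→Z gives 9>3]
(C,S,Z): NE
(C,S,W): not NE [P3→Z gives 9>8]
(D,P,X): not NE [P1→B gives 8>5; P2→S gives 5>0; P3→Z gives 9>6]
(D,P,Y): not NE [P1→B gives 7>0; P2→Q gives 4>1; P3→Z gives 9>3]
(D,P,Z): not NE [P2→S gives 13>8]
(D,P,W): not NE [P1→B gives 7>1; P2→Q gives 7>3; P3→Z gives 9>3]
(D,Q,X): not NE [P1→B gives 7>6; P2→S gives 5>1; P3→Z gives 7>5]
(D,Q,Y): not NE [P1→C gives 9>6; P3→Z gives 7>2]
(D,Q,Z): not NE [P2→S gives 13>11]
(D,Q,W): not NE [P1→B gives 9>3; P3→Z gives 7>0]
(D,R,X): not NE [P3→Y gives 5>3]
(D,R,Y): not NE [P2→Q gives 4>1]
(D,R,Z): not NE [P1→C gives 7>4; P2→S gives 13>6; P3→Y gives 5>0]
(D,R,W): not NE [P2→Q gives 7>1; P3→Y gives 5>0]
(D,S,X): not NE [P1→A gives 8>3; P3→Y gives 7>0]
(D,S,Y): not NE [P1→C gives 5>4; P2→Q gives 4>3]
(D,S,Z): not NE [P1→C gives 6>4; P3→Y gives 7>4]
(D,S,W): not NE [P1→C gives 9>0; P2→Q gives 7>0; P3→Y gives 7>5]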